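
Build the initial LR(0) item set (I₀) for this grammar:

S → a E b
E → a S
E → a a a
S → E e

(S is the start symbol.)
First, augment the grammar with S' → S
I₀ = CLOSURE({ [S' → . S] }):
  [S' → . S] has the dot before S: add [S → . a E b], [S → . E e]
  [S → . E e] has the dot before E: add [E → . a S], [E → . a a a]
No further items can be added.

I₀ = { [E → . a S], [E → . a a a], [S → . E e], [S → . a E b], [S' → . S] }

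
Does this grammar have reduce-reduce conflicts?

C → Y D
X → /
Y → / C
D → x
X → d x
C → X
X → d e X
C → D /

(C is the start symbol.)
No reduce-reduce conflicts

A reduce-reduce conflict occurs when an LR(0) state has two complete items [A → α .] and [B → β .] — both call for a reduction, and with no lookahead the parser cannot choose between them.

Augment with C' → C and build the canonical LR(0) collection (I0 = CLOSURE({[C' → . C]}), then GOTO on every symbol after a dot until no new states appear). It has 15 states:
  I0: { [C → . D /], [C → . X], [C → . Y D], [C' → . C], [D → . x], [X → . /], [X → . d e X], [X → . d x], [Y → . / C] }  — shift
  I1: { [C → . D /], [C → . X], [C → . Y D], [D → . x], [X → . /], [X → . d e X], [X → . d x], [X → / .], [Y → . / C], [Y → / . C] }  — shift, reduce
  I2: { [C' → C .] }  — accept
  I3: { [C → D . /] }  — shift
  I4: { [C → X .] }  — reduce
  I5: { [C → Y . D], [D → . x] }  — shift
  I6: { [X → d . e X], [X → d . x] }  — shift
  I7: { [D → x .] }  — reduce
  I8: { [X → . /], [X → . d e X], [X → . d x], [X → d e . X] }  — shift
  I9: { [X → d x .] }  — reduce
  I10: { [X → / .] }  — reduce
  I11: { [X → d e X .] }  — reduce
  I12: { [C → Y D .] }  — reduce
  I13: { [C → D / .] }  — reduce
  I14: { [Y → / C .] }  — reduce

No state contains more than one complete item.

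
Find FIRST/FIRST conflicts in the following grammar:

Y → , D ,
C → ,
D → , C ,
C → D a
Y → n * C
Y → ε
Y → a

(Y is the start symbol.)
Yes. C → ',' / C → D a on { ',' }

A FIRST/FIRST conflict occurs when two productions N → α and N → β for the same non-terminal have FIRST(α) ∩ FIRST(β) ≠ ∅ (with ε ∈ FIRST of a nullable right-hand side, so two nullable alternatives also conflict).

FIRST sets of the non-terminals at (or reachable through a nullable prefix from) the front of some alternative:
  FIRST(D) = { ',' }

Productions for Y:
  Y → , D ,: FIRST = { ',' }
  Y → n * C: FIRST = { 'n' }
  Y → ε: FIRST = { ε }
  Y → a: FIRST = { 'a' }
Productions for C:
  C → ,: FIRST = { ',' }
  C → D a: FIRST = { ',' }
D has only one production, so no FIRST/FIRST conflict is possible there.

Conflict for C: C → , and C → D a
  Overlap: { ',' }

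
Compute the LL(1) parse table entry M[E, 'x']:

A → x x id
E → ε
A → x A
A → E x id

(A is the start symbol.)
To find M[E, 'x'], we find productions for E where 'x' is in the predict set (PREDICT(N → α) = (FIRST(α) \ {ε}) ∪ (FOLLOW(N) if α ⇒* ε)).

Relevant sets:
  FOLLOW(E) = { 'x' }

E → ε: PREDICT = { 'x' }
  'x' is in predict set, so this production goes in M[E, 'x']

M[E, 'x'] = E → ε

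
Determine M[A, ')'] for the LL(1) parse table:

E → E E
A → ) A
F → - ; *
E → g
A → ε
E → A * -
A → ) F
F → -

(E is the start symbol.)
A → ) A, A → ) F

To find M[A, ')'], we find productions for A where ')' is in the predict set (PREDICT(N → α) = (FIRST(α) \ {ε}) ∪ (FOLLOW(N) if α ⇒* ε)).

Relevant sets:
  FOLLOW(A) = { '*' }

A → ) A: PREDICT = { ')' }
  ')' is in predict set, so this production goes in M[A, ')']
A → ε: PREDICT = { '*' }
A → ) F: PREDICT = { ')' }
  ')' is in predict set, so this production goes in M[A, ')']

M[A, ')'] = A → ) A, A → ) F  (a multiply-defined cell — the grammar is not LL(1))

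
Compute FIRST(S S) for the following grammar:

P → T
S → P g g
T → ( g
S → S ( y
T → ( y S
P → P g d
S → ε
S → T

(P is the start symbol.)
{ '(', ε }

FIRST sets of the non-terminals involved (from the grammar, by fixed-point iteration):
  FIRST(S) = { '(', ε }

To compute FIRST(S S), process the symbols left to right:
Symbol S is a non-terminal. Add FIRST(S) \ {ε} = { '(' }
S is nullable (ε ∈ FIRST(S)), continue to the next symbol.
Symbol S is a non-terminal. Add FIRST(S) \ {ε} = { '(' }
S is nullable (ε ∈ FIRST(S)), continue to the next symbol.
All symbols are nullable, so ε is in the result.
FIRST(S S) = { '(', ε }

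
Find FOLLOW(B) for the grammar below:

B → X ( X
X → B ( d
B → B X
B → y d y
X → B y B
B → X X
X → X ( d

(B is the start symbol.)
To compute FOLLOW(B), find every occurrence of B on a right-hand side N → α B β: add FIRST(β) \ {ε}, and if β is empty or nullable also add FOLLOW(N). Iterate to a fixed point.

B is the start symbol, so $ ∈ FOLLOW(B).
In X → B ( d: B is followed by '(' d, add FIRST('(' d) \ {ε} = { '(' }
In B → B X: B is followed by X, add FIRST(X) \ {ε} = { 'y' }
In X → B y B: B is followed by y B, add FIRST(y B) \ {ε} = { 'y' }
In X → B y B: B is at the end, add FOLLOW(X)

The FOLLOW sets referred to above (computed the same way, to a fixed point):
  FOLLOW(X) = { $, '(', 'y' }

Taking the union: FOLLOW(B) = { $, '(', 'y' }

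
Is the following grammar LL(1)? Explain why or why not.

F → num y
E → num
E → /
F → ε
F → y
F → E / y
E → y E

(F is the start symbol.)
A grammar is LL(1) if for each non-terminal N with multiple productions, the predict sets of those productions are pairwise disjoint, where PREDICT(N → α) = (FIRST(α) \ {ε}) ∪ (FOLLOW(N) if α ⇒* ε).

Relevant sets:
  FIRST(E) = { '/', 'num', 'y' }
  FOLLOW(F) = { $ }

For F:
  PREDICT(F → num y) = { 'num' }
  PREDICT(F → ε) = { $ }
  PREDICT(F → y) = { 'y' }
  PREDICT(F → E '/' y) = { '/', 'num', 'y' }
For E:
  PREDICT(E → num) = { 'num' }
  PREDICT(E → '/') = { '/' }
  PREDICT(E → y E) = { 'y' }

Conflict found: Predict set conflict for F: { 'num' }
The grammar is NOT LL(1).

Answer: No. Predict set conflict for F: { 'num' }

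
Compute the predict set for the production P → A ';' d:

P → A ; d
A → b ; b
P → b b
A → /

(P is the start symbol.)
PREDICT(P → A ';' d) = (FIRST(RHS) \ {ε}) ∪ (FOLLOW(P) if ε ∈ FIRST(RHS), i.e. RHS ⇒* ε)
FIRST(A) = { '/', 'b' }
FIRST(A ';' d) = { '/', 'b' }
ε ∉ FIRST(A ';' d), so FOLLOW(P) is not added.
PREDICT(P → A ';' d) = { '/', 'b' }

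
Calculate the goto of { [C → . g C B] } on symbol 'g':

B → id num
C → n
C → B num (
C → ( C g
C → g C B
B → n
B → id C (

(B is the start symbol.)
GOTO(I, 'g') = CLOSURE({ [A → αX.β] : [A → α.Xβ] ∈ I, X = 'g' })

Items with dot before 'g', with the dot advanced:
  [C → . g C B] → [C → g . C B]
Closure of the advanced items:
  [C → g . C B] has the dot before C: add [C → . n], [C → . B num (], [C → . ( C g], [C → . g C B]
  [C → . B num (] has the dot before B: add [B → . id num], [B → . n], [B → . id C (]

GOTO = { [B → . id C (], [B → . id num], [B → . n], [C → . ( C g], [C → . B num (], [C → . g C B], [C → . n], [C → g . C B] }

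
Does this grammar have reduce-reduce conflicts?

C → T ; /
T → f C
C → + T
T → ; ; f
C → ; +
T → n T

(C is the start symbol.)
No reduce-reduce conflicts

A reduce-reduce conflict occurs when an LR(0) state has two complete items [A → α .] and [B → β .] — both call for a reduction, and with no lookahead the parser cannot choose between them.

Augment with C' → C and build the canonical LR(0) collection (I0 = CLOSURE({[C' → . C]}), then GOTO on every symbol after a dot until no new states appear). It has 16 states:
  I0: { [C → . + T], [C → . ; +], [C → . T ; /], [C' → . C], [T → . ; ; f], [T → . f C], [T → . n T] }  — shift
  I1: { [C → + . T], [T → . ; ; f], [T → . f C], [T → . n T] }  — shift
  I2: { [C → ; . +], [T → ; . ; f] }  — shift
  I3: { [C' → C .] }  — accept
  I4: { [C → T . ; /] }  — shift
  I5: { [C → . + T], [C → . ; +], [C → . T ; /], [T → . ; ; f], [T → . f C], [T → . n T], [T → f . C] }  — shift
  I6: { [T → . ; ; f], [T → . f C], [T → . n T], [T → n . T] }  — shift
  I7: { [T → ; . ; f] }  — shift
  I8: { [T → n T .] }  — reduce
  I9: { [T → ; ; . f] }  — shift
  I10: { [T → ; ; f .] }  — reduce
  I11: { [T → f C .] }  — reduce
  I12: { [C → T ; . /] }  — shift
  I13: { [C → T ; / .] }  — reduce
  I14: { [C → ; + .] }  — reduce
  I15: { [C → + T .] }  — reduce

No state contains more than one complete item.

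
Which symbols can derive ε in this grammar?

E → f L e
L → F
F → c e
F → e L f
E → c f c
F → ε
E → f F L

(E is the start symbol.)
{ 'F', 'L' }

A non-terminal is nullable if it can derive ε (the empty string): either it has an ε-production, or it has a production whose right-hand side consists entirely of nullable non-terminals.

ε-productions: F → ε
So F is immediately nullable.
L → F: every symbol on the right is nullable, so L is nullable too.
No further non-terminal can be added: every production for the remaining non-terminals contains a terminal or a non-nullable non-terminal.
Nullable = { 'F', 'L' }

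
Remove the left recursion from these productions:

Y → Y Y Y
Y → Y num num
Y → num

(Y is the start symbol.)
Y is directly left-recursive. The standard transformation for
  A → A α₁ | ... | A α_m | β₁ | ... | β_n
is
  A  → β₁ A' | ... | β_n A'
  A' → α₁ A' | ... | α_m A' | ε

Y → num becomes Y → num Y'
Y → Y Y Y becomes Y' → Y Y Y'
Y → Y num num becomes Y' → num num Y'
Add Y' → ε

Resulting grammar:
Y → num Y'
Y' → Y Y Y'
Y' → num num Y'
Y' → ε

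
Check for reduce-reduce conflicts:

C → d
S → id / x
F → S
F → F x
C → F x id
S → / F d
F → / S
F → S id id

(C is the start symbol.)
Yes — I14: [F → / S .] vs [F → S .]

Augment with C' → C and build the canonical LR(0) collection (I0 = CLOSURE({[C' → . C]}), then GOTO on every symbol after a dot until no new states appear). It has 17 states:
  I0: { [C → . F x id], [C → . d], [C' → . C], [F → . / S], [F → . F x], [F → . S id id], [F → . S], [S → . / F d], [S → . id / x] }  — shift
  I1: { [F → . / S], [F → . F x], [F → . S id id], [F → . S], [F → / . S], [S → . / F d], [S → . id / x], [S → / . F d] }  — shift
  I2: { [C' → C .] }  — accept
  I3: { [C → F . x id], [F → F . x] }  — shift
  I4: { [F → S . id id], [F → S .] }  — shift, reduce
  I5: { [C → d .] }  — reduce
  I6: { [S → id . / x] }  — shift
  I7: { [S → id / . x] }  — shift
  I8: { [S → id / x .] }  — reduce
  I9: { [F → S id . id] }  — shift
  I10: { [F → S id id .] }  — reduce
  I11: { [C → F x . id], [F → F x .] }  — shift, reduce
  I12: { [C → F x id .] }  — reduce
  I13: { [F → F . x], [S → / F . d] }  — shift
  I14: { [F → / S .], [F → S . id id], [F → S .] }  — shift, 2 reduces
  I15: { [S → / F d .] }  — reduce
  I16: { [F → F x .] }  — reduce

I14 contains complete items [F → / S .], [F → S .] — reduce-reduce conflict.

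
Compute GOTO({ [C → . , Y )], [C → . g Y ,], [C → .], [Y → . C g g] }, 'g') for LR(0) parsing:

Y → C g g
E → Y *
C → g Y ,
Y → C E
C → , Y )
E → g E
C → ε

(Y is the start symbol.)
GOTO(I, 'g') = CLOSURE({ [A → αX.β] : [A → α.Xβ] ∈ I, X = 'g' })

Items with dot before 'g', with the dot advanced:
  [C → . g Y ,] → [C → g . Y ,]
Closure of the advanced items:
  [C → g . Y ,] has the dot before Y: add [Y → . C g g], [Y → . C E]
  [Y → . C g g] has the dot before C: add [C → . g Y ,], [C → . , Y )], [C → .]

GOTO = { [C → . , Y )], [C → . g Y ,], [C → .], [C → g . Y ,], [Y → . C E], [Y → . C g g] }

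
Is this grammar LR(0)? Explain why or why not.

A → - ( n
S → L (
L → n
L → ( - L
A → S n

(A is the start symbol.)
Yes, the grammar is LR(0)

Augment with A' → A and build the canonical LR(0) collection (I0 = CLOSURE({[A' → . A]}), then GOTO on every symbol after a dot until no new states appear). It has 13 states:
  I0: { [A → . - ( n], [A → . S n], [A' → . A], [L → . ( - L], [L → . n], [S → . L (] }  — shift
  I1: { [L → ( . - L] }  — shift
  I2: { [A → - . ( n] }  — shift
  I3: { [A' → A .] }  — accept
  I4: { [S → L . (] }  — shift
  I5: { [A → S . n] }  — shift
  I6: { [L → n .] }  — reduce
  I7: { [A → S n .] }  — reduce
  I8: { [S → L ( .] }  — reduce
  I9: { [A → - ( . n] }  — shift
  I10: { [A → - ( n .] }  — reduce
  I11: { [L → ( - . L], [L → . ( - L], [L → . n] }  — shift
  I12: { [L → ( - L .] }  — reduce

Every state is either a pure shift/goto state or contains exactly one complete item and nothing to shift — no conflicts. The grammar is LR(0).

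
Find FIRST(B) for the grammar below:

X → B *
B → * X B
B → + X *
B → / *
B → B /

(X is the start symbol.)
{ '*', '+', '/' }

To compute FIRST(B), examine every production with B on the left-hand side, reading each right-hand side left to right until a non-nullable symbol is reached.

From B → * X B:
  - '*' is a terminal: add '*' and stop
From B → + X *:
  - '+' is a terminal: add '+' and stop
From B → / *:
  - '/' is a terminal: add '/' and stop
From B → B /:
  - B is the symbol being defined: contributes nothing new
    B is not nullable, so stop

Collecting: FIRST(B) = { '*', '+', '/' }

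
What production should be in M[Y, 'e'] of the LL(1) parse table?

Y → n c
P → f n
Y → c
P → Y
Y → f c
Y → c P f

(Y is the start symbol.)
To find M[Y, 'e'], we find productions for Y where 'e' is in the predict set (PREDICT(N → α) = (FIRST(α) \ {ε}) ∪ (FOLLOW(N) if α ⇒* ε)).

Y → n c: PREDICT = { 'n' }
Y → c: PREDICT = { 'c' }
Y → f c: PREDICT = { 'f' }
Y → c P f: PREDICT = { 'c' }

M[Y, 'e'] is empty (no production applies)

Answer: Empty (error entry)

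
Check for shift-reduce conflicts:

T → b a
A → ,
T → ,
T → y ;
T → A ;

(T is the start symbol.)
No shift-reduce conflicts

Augment with T' → T and build the canonical LR(0) collection (I0 = CLOSURE({[T' → . T]}), then GOTO on every symbol after a dot until no new states appear). It has 9 states:
  I0: { [A → . ,], [T → . ,], [T → . A ;], [T → . b a], [T → . y ;], [T' → . T] }  — shift
  I1: { [A → , .], [T → , .] }  — 2 reduces
  I2: { [T → A . ;] }  — shift
  I3: { [T' → T .] }  — accept
  I4: { [T → b . a] }  — shift
  I5: { [T → y . ;] }  — shift
  I6: { [T → y ; .] }  — reduce
  I7: { [T → b a .] }  — reduce
  I8: { [T → A ; .] }  — reduce

No state contains both a complete item and a shift item.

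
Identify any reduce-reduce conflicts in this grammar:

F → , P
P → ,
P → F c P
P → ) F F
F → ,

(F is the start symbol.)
A reduce-reduce conflict occurs when an LR(0) state has two complete items [A → α .] and [B → β .] — both call for a reduction, and with no lookahead the parser cannot choose between them.

Augment with F' → F and build the canonical LR(0) collection (I0 = CLOSURE({[F' → . F]}), then GOTO on every symbol after a dot until no new states appear). It has 11 states:
  I0: { [F → . , P], [F → . ,], [F' → . F] }  — shift
  I1: { [F → , . P], [F → , .], [F → . , P], [F → . ,], [P → . ) F F], [P → . ,], [P → . F c P] }  — shift, reduce
  I2: { [F' → F .] }  — accept
  I3: { [F → . , P], [F → . ,], [P → ) . F F] }  — shift
  I4: { [F → , . P], [F → , .], [F → . , P], [F → . ,], [P → , .], [P → . ) F F], [P → . ,], [P → . F c P] }  — shift, 2 reduces
  I5: { [P → F . c P] }  — shift
  I6: { [F → , P .] }  — reduce
  I7: { [F → . , P], [F → . ,], [P → . ) F F], [P → . ,], [P → . F c P], [P → F c . P] }  — shift
  I8: { [P → F c P .] }  — reduce
  I9: { [F → . , P], [F → . ,], [P → ) F . F] }  — shift
  I10: { [P → ) F F .] }  — reduce

I4 contains complete items [F → , .], [P → , .] — reduce-reduce conflict.

Answer: Yes — I4: [F → , .] vs [P → , .]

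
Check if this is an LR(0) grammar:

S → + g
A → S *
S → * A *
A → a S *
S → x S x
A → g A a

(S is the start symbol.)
A grammar is LR(0) if no state in the canonical LR(0) collection has:
  - both a shift item (dot before a terminal) and a complete item (shift-reduce conflict), or
  - two or more complete items (reduce-reduce conflict; the accept item [S' → S .] counts as a complete item here).

Augment with S' → S and build the canonical LR(0) collection (I0 = CLOSURE({[S' → . S]}), then GOTO on every symbol after a dot until no new states appear). It has 18 states:
  I0: { [S → . * A *], [S → . + g], [S → . x S x], [S' → . S] }  — shift
  I1: { [A → . S *], [A → . a S *], [A → . g A a], [S → * . A *], [S → . * A *], [S → . + g], [S → . x S x] }  — shift
  I2: { [S → + . g] }  — shift
  I3: { [S' → S .] }  — accept
  I4: { [S → . * A *], [S → . + g], [S → . x S x], [S → x . S x] }  — shift
  I5: { [S → x S . x] }  — shift
  I6: { [S → x S x .] }  — reduce
  I7: { [S → + g .] }  — reduce
  I8: { [S → * A . *] }  — shift
  I9: { [A → S . *] }  — shift
  I10: { [A → a . S *], [S → . * A *], [S → . + g], [S → . x S x] }  — shift
  I11: { [A → . S *], [A → . a S *], [A → . g A a], [A → g . A a], [S → . * A *], [S → . + g], [S → . x S x] }  — shift
  I12: { [A → g A . a] }  — shift
  I13: { [A → g A a .] }  — reduce
  I14: { [A → a S . *] }  — shift
  I15: { [A → a S * .] }  — reduce
  I16: { [A → S * .] }  — reduce
  I17: { [S → * A * .] }  — reduce

Every state is either a pure shift/goto state or contains exactly one complete item and nothing to shift — no conflicts. The grammar is LR(0).

Answer: Yes, the grammar is LR(0)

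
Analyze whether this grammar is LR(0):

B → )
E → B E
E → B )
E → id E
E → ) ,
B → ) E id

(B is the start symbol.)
A grammar is LR(0) if no state in the canonical LR(0) collection has:
  - both a shift item (dot before a terminal) and a complete item (shift-reduce conflict), or
  - two or more complete items (reduce-reduce conflict; the accept item [B' → B .] counts as a complete item here).

Augment with B' → B and build the canonical LR(0) collection (I0 = CLOSURE({[B' → . B]}), then GOTO on every symbol after a dot until no new states appear). It has 12 states:
  I0: { [B → . ) E id], [B → . )], [B' → . B] }  — shift
  I1: { [B → ) . E id], [B → ) .], [B → . ) E id], [B → . )], [E → . ) ,], [E → . B )], [E → . B E], [E → . id E] }  — shift, reduce
  I2: { [B' → B .] }  — accept
  I3: { [B → ) . E id], [B → ) .], [B → . ) E id], [B → . )], [E → ) . ,], [E → . ) ,], [E → . B )], [E → . B E], [E → . id E] }  — shift, reduce
  I4: { [B → . ) E id], [B → . )], [E → . ) ,], [E → . B )], [E → . B E], [E → . id E], [E → B . )], [E → B . E] }  — shift
  I5: { [B → ) E . id] }  — shift
  I6: { [B → . ) E id], [B → . )], [E → . ) ,], [E → . B )], [E → . B E], [E → . id E], [E → id . E] }  — shift
  I7: { [E → id E .] }  — reduce
  I8: { [B → ) E id .] }  — reduce
  I9: { [B → ) . E id], [B → ) .], [B → . ) E id], [B → . )], [E → ) . ,], [E → . ) ,], [E → . B )], [E → . B E], [E → . id E], [E → B ) .] }  — shift, 2 reduces
  I10: { [E → B E .] }  — reduce
  I11: { [E → ) , .] }  — reduce

Conflict in state I1:
  Shift-reduce conflict between [B → ) .] and [B → . )]
So the grammar is NOT LR(0).

Answer: No. Shift-reduce conflict between [B → ) .] and [B → . )]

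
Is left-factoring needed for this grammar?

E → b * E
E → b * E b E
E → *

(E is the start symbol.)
Left-factoring is needed when two productions for the same non-terminal
share a common prefix on the right-hand side.

Productions for E:
  E → b * E
  E → b * E b E
  E → *

Found common prefix 'b * E' in productions for E

Answer: Yes, E has productions with common prefix 'b * E'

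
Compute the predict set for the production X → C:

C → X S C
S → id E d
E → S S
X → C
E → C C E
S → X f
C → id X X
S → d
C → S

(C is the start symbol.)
{ 'd', 'id' }

PREDICT(X → C) = (FIRST(RHS) \ {ε}) ∪ (FOLLOW(X) if ε ∈ FIRST(RHS), i.e. RHS ⇒* ε)
FIRST(C) = { 'd', 'id' }
FIRST(C) = { 'd', 'id' }
ε ∉ FIRST(C), so FOLLOW(X) is not added.
PREDICT(X → C) = { 'd', 'id' }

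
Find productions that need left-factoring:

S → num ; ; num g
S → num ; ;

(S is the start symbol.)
Left-factoring is needed when two productions for the same non-terminal
share a common prefix on the right-hand side.

Productions for S:
  S → num ; ; num g
  S → num ; ;

Found common prefix 'num ; ;' in productions for S

Answer: Yes, S has productions with common prefix 'num ; ;'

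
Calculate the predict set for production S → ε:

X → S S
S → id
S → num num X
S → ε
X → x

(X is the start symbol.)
PREDICT(S → ε) = (FIRST(RHS) \ {ε}) ∪ (FOLLOW(S) if ε ∈ FIRST(RHS), i.e. RHS ⇒* ε)
The right-hand side is ε (FIRST(ε) = { ε }), so the predict set is FOLLOW(S) = { $, 'id', 'num' }
PREDICT(S → ε) = { $, 'id', 'num' }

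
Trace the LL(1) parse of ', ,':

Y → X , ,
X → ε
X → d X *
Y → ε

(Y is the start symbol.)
LL(1) parsing maintains a stack (initially the start symbol over $) and the input. At each step: if the stack top is a terminal, match it against the current input token; if it is a non-terminal N, replace it with the RHS of M[N, lookahead] (the unique production whose predict set contains the lookahead).

Stack is shown with the top on the left.

Stack    Input  Action
----------------------
Y $      , , $  output Y → X , ,
X , , $  , , $  output X → ε
, , $    , , $  match ','
, $      , $    match ','
$        $      accept

The string is accepted.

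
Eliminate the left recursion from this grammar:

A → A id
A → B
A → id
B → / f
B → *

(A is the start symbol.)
A → B A'
A → id A'
A' → id A'
A' → ε
B → / f
B → *

A is directly left-recursive. The standard transformation for
  A → A α₁ | ... | A α_m | β₁ | ... | β_n
is
  A  → β₁ A' | ... | β_n A'
  A' → α₁ A' | ... | α_m A' | ε

A → B becomes A → B A'
A → id becomes A → id A'
A → A id becomes A' → id A'
Add A' → ε

Productions for other non-terminals are unchanged:
  B → / f
  B → *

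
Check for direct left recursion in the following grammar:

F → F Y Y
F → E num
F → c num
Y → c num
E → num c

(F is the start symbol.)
Direct left recursion occurs when N → N α for some non-terminal N (the right-hand side begins with the left-hand side itself).

F → F Y Y: LEFT RECURSIVE (starts with F)
F → E num: starts with E
F → c num: starts with c
Y → c num: starts with c
E → num c: starts with num

The grammar has direct left recursion on: F.

Answer: Yes, F is left-recursive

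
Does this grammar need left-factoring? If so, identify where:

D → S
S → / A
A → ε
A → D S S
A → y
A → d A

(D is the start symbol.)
No, left-factoring is not needed

Left-factoring is needed when two productions for the same non-terminal
share a common prefix on the right-hand side.

Productions for A:
  A → ε
  A → D S S
  A → y
  A → d A

No common prefixes found.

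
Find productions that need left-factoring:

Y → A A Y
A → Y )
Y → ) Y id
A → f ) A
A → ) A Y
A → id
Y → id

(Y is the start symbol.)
Left-factoring is needed when two productions for the same non-terminal
share a common prefix on the right-hand side.

Productions for Y:
  Y → A A Y
  Y → ) Y id
  Y → id
Productions for A:
  A → Y )
  A → f ) A
  A → ) A Y
  A → id

No common prefixes found.

Answer: No, left-factoring is not needed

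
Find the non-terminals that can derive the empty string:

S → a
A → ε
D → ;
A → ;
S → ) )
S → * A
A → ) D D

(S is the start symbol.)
{ 'A' }

A non-terminal is nullable if it can derive ε (the empty string): either it has an ε-production, or it has a production whose right-hand side consists entirely of nullable non-terminals.

ε-productions: A → ε
So A is immediately nullable.
No further non-terminal can be added: every production for the remaining non-terminals contains a terminal or a non-nullable non-terminal.
Nullable = { 'A' }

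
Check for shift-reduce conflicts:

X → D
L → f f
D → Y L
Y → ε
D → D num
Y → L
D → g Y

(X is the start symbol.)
A shift-reduce conflict occurs when an LR(0) state has both:
  - a complete (reduce) item [A → α .] (dot at the end), and
  - a shift item [B → β . c γ] (dot before a terminal).

Augment with X' → X and build the canonical LR(0) collection (I0 = CLOSURE({[X' → . X]}), then GOTO on every symbol after a dot until no new states appear). It has 11 states:
  I0: { [D → . D num], [D → . Y L], [D → . g Y], [L → . f f], [X → . D], [X' → . X], [Y → . L], [Y → .] }  — shift, reduce
  I1: { [D → D . num], [X → D .] }  — shift, reduce
  I2: { [Y → L .] }  — reduce
  I3: { [X' → X .] }  — accept
  I4: { [D → Y . L], [L → . f f] }  — shift
  I5: { [L → f . f] }  — shift
  I6: { [D → g . Y], [L → . f f], [Y → . L], [Y → .] }  — shift, reduce
  I7: { [D → g Y .] }  — reduce
  I8: { [L → f f .] }  — reduce
  I9: { [D → Y L .] }  — reduce
  I10: { [D → D num .] }  — reduce

I0 contains reduce item [Y → .] and shift items [D → . g Y], [L → . f f] — shift-reduce conflict.
I1 contains reduce item [X → D .] and shift item [D → D . num] — shift-reduce conflict.
I6 contains reduce item [Y → .] and shift item [L → . f f] — shift-reduce conflict.

Answer: Yes — I0: [Y → .] vs [D → . g Y]; I1: [X → D .] vs [D → D . num]; I6: [Y → .] vs [L → . f f]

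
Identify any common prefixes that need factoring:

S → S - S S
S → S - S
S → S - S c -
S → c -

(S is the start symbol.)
Left-factoring is needed when two productions for the same non-terminal
share a common prefix on the right-hand side.

Productions for S:
  S → S - S S
  S → S - S
  S → S - S c -
  S → c -

Found common prefix 'S - S' in productions for S

Answer: Yes, S has productions with common prefix 'S - S'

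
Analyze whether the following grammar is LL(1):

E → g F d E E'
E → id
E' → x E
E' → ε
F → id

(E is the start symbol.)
A grammar is LL(1) if for each non-terminal N with multiple productions, the predict sets of those productions are pairwise disjoint, where PREDICT(N → α) = (FIRST(α) \ {ε}) ∪ (FOLLOW(N) if α ⇒* ε).

Relevant sets:
  FOLLOW(E') = { $, 'x' }

For E:
  PREDICT(E → g F d E E') = { 'g' }
  PREDICT(E → id) = { 'id' }
For E':
  PREDICT(E' → x E) = { 'x' }
  PREDICT(E' → ε) = { $, 'x' }
F has a single production, so nothing to check there.

Conflict found: Predict set conflict for E': { 'x' }
The grammar is NOT LL(1).

Answer: No. Predict set conflict for E': { 'x' }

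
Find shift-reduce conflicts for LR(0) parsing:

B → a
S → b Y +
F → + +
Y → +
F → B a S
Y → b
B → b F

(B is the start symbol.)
No shift-reduce conflicts

A shift-reduce conflict occurs when an LR(0) state has both:
  - a complete (reduce) item [A → α .] (dot at the end), and
  - a shift item [B → β . c γ] (dot before a terminal).

Augment with B' → B and build the canonical LR(0) collection (I0 = CLOSURE({[B' → . B]}), then GOTO on every symbol after a dot until no new states appear). It has 15 states:
  I0: { [B → . a], [B → . b F], [B' → . B] }  — shift
  I1: { [B' → B .] }  — accept
  I2: { [B → a .] }  — reduce
  I3: { [B → . a], [B → . b F], [B → b . F], [F → . + +], [F → . B a S] }  — shift
  I4: { [F → + . +] }  — shift
  I5: { [F → B . a S] }  — shift
  I6: { [B → b F .] }  — reduce
  I7: { [F → B a . S], [S → . b Y +] }  — shift
  I8: { [F → B a S .] }  — reduce
  I9: { [S → b . Y +], [Y → . +], [Y → . b] }  — shift
  I10: { [Y → + .] }  — reduce
  I11: { [S → b Y . +] }  — shift
  I12: { [Y → b .] }  — reduce
  I13: { [S → b Y + .] }  — reduce
  I14: { [F → + + .] }  — reduce

No state contains both a complete item and a shift item.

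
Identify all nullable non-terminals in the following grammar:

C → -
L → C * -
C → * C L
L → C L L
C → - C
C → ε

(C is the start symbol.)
A non-terminal is nullable if it can derive ε (the empty string): either it has an ε-production, or it has a production whose right-hand side consists entirely of nullable non-terminals.

ε-productions: C → ε
So C is immediately nullable.
No further non-terminal can be added: every production for the remaining non-terminals contains a terminal or a non-nullable non-terminal.
Nullable = { 'C' }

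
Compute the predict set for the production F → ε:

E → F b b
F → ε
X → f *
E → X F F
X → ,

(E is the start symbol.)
{ $, 'b' }

PREDICT(F → ε) = (FIRST(RHS) \ {ε}) ∪ (FOLLOW(F) if ε ∈ FIRST(RHS), i.e. RHS ⇒* ε)
The right-hand side is ε (FIRST(ε) = { ε }), so the predict set is FOLLOW(F) = { $, 'b' }
PREDICT(F → ε) = { $, 'b' }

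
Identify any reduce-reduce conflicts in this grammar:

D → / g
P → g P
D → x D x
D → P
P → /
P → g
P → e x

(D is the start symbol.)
A reduce-reduce conflict occurs when an LR(0) state has two complete items [A → α .] and [B → β .] — both call for a reduction, and with no lookahead the parser cannot choose between them.

Augment with D' → D and build the canonical LR(0) collection (I0 = CLOSURE({[D' → . D]}), then GOTO on every symbol after a dot until no new states appear). It has 13 states:
  I0: { [D → . / g], [D → . P], [D → . x D x], [D' → . D], [P → . /], [P → . e x], [P → . g P], [P → . g] }  — shift
  I1: { [D → / . g], [P → / .] }  — shift, reduce
  I2: { [D' → D .] }  — accept
  I3: { [D → P .] }  — reduce
  I4: { [P → e . x] }  — shift
  I5: { [P → . /], [P → . e x], [P → . g P], [P → . g], [P → g . P], [P → g .] }  — shift, reduce
  I6: { [D → . / g], [D → . P], [D → . x D x], [D → x . D x], [P → . /], [P → . e x], [P → . g P], [P → . g] }  — shift
  I7: { [D → x D . x] }  — shift
  I8: { [D → x D x .] }  — reduce
  I9: { [P → / .] }  — reduce
  I10: { [P → g P .] }  — reduce
  I11: { [P → e x .] }  — reduce
  I12: { [D → / g .] }  — reduce

No state contains more than one complete item.

Answer: No reduce-reduce conflicts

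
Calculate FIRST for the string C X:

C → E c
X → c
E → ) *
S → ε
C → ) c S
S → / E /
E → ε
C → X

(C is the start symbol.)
{ ')', 'c' }

FIRST sets of the non-terminals involved (from the grammar, by fixed-point iteration):
  FIRST(C) = { ')', 'c' }

To compute FIRST(C X), process the symbols left to right:
Symbol C is a non-terminal. Add FIRST(C) \ {ε} = { ')', 'c' }
C is not nullable (ε ∉ FIRST(C)), so stop here.
FIRST(C X) = { ')', 'c' }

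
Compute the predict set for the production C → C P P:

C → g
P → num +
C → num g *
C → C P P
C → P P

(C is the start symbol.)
{ 'g', 'num' }

PREDICT(C → C P P) = (FIRST(RHS) \ {ε}) ∪ (FOLLOW(C) if ε ∈ FIRST(RHS), i.e. RHS ⇒* ε)
FIRST(C) = { 'g', 'num' }
FIRST(C P P) = { 'g', 'num' }
ε ∉ FIRST(C P P), so FOLLOW(C) is not added.
PREDICT(C → C P P) = { 'g', 'num' }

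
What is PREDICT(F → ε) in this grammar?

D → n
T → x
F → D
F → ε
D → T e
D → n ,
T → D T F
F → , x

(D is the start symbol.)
{ ',', 'e', 'n', 'x' }

PREDICT(F → ε) = (FIRST(RHS) \ {ε}) ∪ (FOLLOW(F) if ε ∈ FIRST(RHS), i.e. RHS ⇒* ε)
The right-hand side is ε (FIRST(ε) = { ε }), so the predict set is FOLLOW(F) = { ',', 'e', 'n', 'x' }
PREDICT(F → ε) = { ',', 'e', 'n', 'x' }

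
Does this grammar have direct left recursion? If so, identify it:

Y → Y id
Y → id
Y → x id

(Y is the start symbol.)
Yes, Y is left-recursive

Y → Y id: LEFT RECURSIVE (starts with Y)
Y → id: starts with id
Y → x id: starts with x

The grammar has direct left recursion on: Y.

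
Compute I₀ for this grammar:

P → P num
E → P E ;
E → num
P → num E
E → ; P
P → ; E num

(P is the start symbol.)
{ [P → . ; E num], [P → . P num], [P → . num E], [P' → . P] }

First, augment the grammar with P' → P
I₀ = CLOSURE({ [P' → . P] }):
  [P' → . P] has the dot before P: add [P → . P num], [P → . num E], [P → . ; E num]
No further items can be added.

I₀ = { [P → . ; E num], [P → . P num], [P → . num E], [P' → . P] }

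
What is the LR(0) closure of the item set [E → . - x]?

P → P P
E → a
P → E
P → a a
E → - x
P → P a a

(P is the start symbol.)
Start with: [E → . - x]
The dot precedes the terminal '-', so nothing is added.

CLOSURE = { [E → . - x] }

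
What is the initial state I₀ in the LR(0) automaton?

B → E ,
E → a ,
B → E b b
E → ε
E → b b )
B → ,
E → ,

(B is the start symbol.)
First, augment the grammar with B' → B
I₀ = CLOSURE({ [B' → . B] }):
  [B' → . B] has the dot before B: add [B → . E ,], [B → . E b b], [B → . ,]
  [B → . E ,] has the dot before E: add [E → . a ,], [E → .], [E → . b b )], [E → . ,]
No further items can be added.

I₀ = { [B → . ,], [B → . E ,], [B → . E b b], [B' → . B], [E → . ,], [E → . a ,], [E → . b b )], [E → .] }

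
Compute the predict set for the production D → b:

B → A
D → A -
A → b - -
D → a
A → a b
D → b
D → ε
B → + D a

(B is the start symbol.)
{ 'b' }

PREDICT(D → b) = (FIRST(RHS) \ {ε}) ∪ (FOLLOW(D) if ε ∈ FIRST(RHS), i.e. RHS ⇒* ε)
FIRST(b) = { 'b' }
ε ∉ FIRST(b), so FOLLOW(D) is not added.
PREDICT(D → b) = { 'b' }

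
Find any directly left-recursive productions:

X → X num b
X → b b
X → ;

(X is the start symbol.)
Yes, X is left-recursive

X → X num b: LEFT RECURSIVE (starts with X)
X → b b: starts with b
X → ;: starts with ';'

The grammar has direct left recursion on: X.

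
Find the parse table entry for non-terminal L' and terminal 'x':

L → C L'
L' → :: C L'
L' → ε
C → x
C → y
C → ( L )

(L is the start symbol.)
To find M[L', 'x'], we find productions for L' where 'x' is in the predict set (PREDICT(N → α) = (FIRST(α) \ {ε}) ∪ (FOLLOW(N) if α ⇒* ε)).

Relevant sets:
  FOLLOW(L') = { $, ')' }

L' → :: C L': PREDICT = { '::' }
L' → ε: PREDICT = { $, ')' }

M[L', 'x'] is empty (no production applies)

Answer: Empty (error entry)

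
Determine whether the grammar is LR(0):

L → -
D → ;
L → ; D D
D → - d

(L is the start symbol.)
Augment with L' → L and build the canonical LR(0) collection (I0 = CLOSURE({[L' → . L]}), then GOTO on every symbol after a dot until no new states appear). It has 9 states:
  I0: { [L → . -], [L → . ; D D], [L' → . L] }  — shift
  I1: { [L → - .] }  — reduce
  I2: { [D → . - d], [D → . ;], [L → ; . D D] }  — shift
  I3: { [L' → L .] }  — accept
  I4: { [D → - . d] }  — shift
  I5: { [D → ; .] }  — reduce
  I6: { [D → . - d], [D → . ;], [L → ; D . D] }  — shift
  I7: { [L → ; D D .] }  — reduce
  I8: { [D → - d .] }  — reduce

Every state is either a pure shift/goto state or contains exactly one complete item and nothing to shift — no conflicts. The grammar is LR(0).

Answer: Yes, the grammar is LR(0)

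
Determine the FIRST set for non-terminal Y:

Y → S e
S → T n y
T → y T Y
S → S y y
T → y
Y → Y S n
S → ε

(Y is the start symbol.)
{ 'e', 'y' }

To compute FIRST(Y), examine every production with Y on the left-hand side, reading each right-hand side left to right until a non-nullable symbol is reached.

FIRST sets of the other non-terminals involved (by the same procedure, iterated to a fixed point):
  FIRST(S) = { 'y', ε }

From Y → S e:
  - S is a non-terminal: add FIRST(S) \ {ε} = { 'y' }
    S is nullable, so continue to the next symbol
  - e is a terminal: add 'e' and stop
From Y → Y S n:
  - Y is the symbol being defined: contributes nothing new
    Y is not nullable, so stop

Collecting: FIRST(Y) = { 'e', 'y' }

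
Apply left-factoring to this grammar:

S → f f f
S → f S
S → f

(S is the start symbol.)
Left-factoring transforms A → αβ₁ | αβ₂ into A → αA' and A' → β₁ | β₂
(α is the longest common prefix among the alternatives). Repeat until
no nonterminal has two alternatives with a common prefix.

Round 1: S has alternatives sharing prefix 'f'. Introduce S': S → f S'
  Add: S' → f f
  Add: S' → S
  Add: S' → ε

No remaining common prefixes — done.

Resulting grammar:
S → f S'
S' → f f
S' → S
S' → ε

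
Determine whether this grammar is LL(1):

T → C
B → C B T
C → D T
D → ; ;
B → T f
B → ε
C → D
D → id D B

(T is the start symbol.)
A grammar is LL(1) if for each non-terminal N with multiple productions, the predict sets of those productions are pairwise disjoint, where PREDICT(N → α) = (FIRST(α) \ {ε}) ∪ (FOLLOW(N) if α ⇒* ε).

Relevant sets:
  FIRST(C) = { ';', 'id' }
  FIRST(T) = { ';', 'id' }
  FIRST(D) = { ';', 'id' }
  FOLLOW(B) = { $, ';', 'f', 'id' }

For B:
  PREDICT(B → C B T) = { ';', 'id' }
  PREDICT(B → T f) = { ';', 'id' }
  PREDICT(B → ε) = { $, ';', 'f', 'id' }
For C:
  PREDICT(C → D T) = { ';', 'id' }
  PREDICT(C → D) = { ';', 'id' }
For D:
  PREDICT(D → ';' ';') = { ';' }
  PREDICT(D → id D B) = { 'id' }
T has a single production, so nothing to check there.

Conflict found: Predict set conflict for B: { ';', 'id' }
The grammar is NOT LL(1).

Answer: No. Predict set conflict for B: { ';', 'id' }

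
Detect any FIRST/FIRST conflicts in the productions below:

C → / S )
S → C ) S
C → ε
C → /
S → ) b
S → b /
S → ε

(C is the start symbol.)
Yes. C → '/' S ')' / C → '/' on { '/' }; S → C ')' S / S → ')' b on { ')' }

A FIRST/FIRST conflict occurs when two productions N → α and N → β for the same non-terminal have FIRST(α) ∩ FIRST(β) ≠ ∅ (with ε ∈ FIRST of a nullable right-hand side, so two nullable alternatives also conflict).

FIRST sets of the non-terminals at (or reachable through a nullable prefix from) the front of some alternative:
  FIRST(C) = { '/', ε }

Productions for C:
  C → / S ): FIRST = { '/' }
  C → ε: FIRST = { ε }
  C → /: FIRST = { '/' }
Productions for S:
  S → C ) S: FIRST = { ')', '/' }
  S → ) b: FIRST = { ')' }
  S → b /: FIRST = { 'b' }
  S → ε: FIRST = { ε }

Conflict for C: C → / S ) and C → /
  Overlap: { '/' }
Conflict for S: S → C ) S and S → ) b
  Overlap: { ')' }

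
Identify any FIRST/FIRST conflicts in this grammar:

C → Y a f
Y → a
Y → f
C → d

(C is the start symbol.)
No FIRST/FIRST conflicts.

FIRST sets of the non-terminals at (or reachable through a nullable prefix from) the front of some alternative:
  FIRST(Y) = { 'a', 'f' }

Productions for C:
  C → Y a f: FIRST = { 'a', 'f' }
  C → d: FIRST = { 'd' }
Productions for Y:
  Y → a: FIRST = { 'a' }
  Y → f: FIRST = { 'f' }

All alternatives of each non-terminal have pairwise disjoint FIRST sets.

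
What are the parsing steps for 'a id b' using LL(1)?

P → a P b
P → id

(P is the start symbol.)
LL(1) parsing maintains a stack (initially the start symbol over $) and the input. At each step: if the stack top is a terminal, match it against the current input token; if it is a non-terminal N, replace it with the RHS of M[N, lookahead] (the unique production whose predict set contains the lookahead).

Stack is shown with the top on the left.

Stack    Input     Action
-------------------------
P $      a id b $  output P → a P b
a P b $  a id b $  match 'a'
P b $    id b $    output P → id
id b $   id b $    match 'id'
b $      b $       match 'b'
$        $         accept

The string is accepted.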